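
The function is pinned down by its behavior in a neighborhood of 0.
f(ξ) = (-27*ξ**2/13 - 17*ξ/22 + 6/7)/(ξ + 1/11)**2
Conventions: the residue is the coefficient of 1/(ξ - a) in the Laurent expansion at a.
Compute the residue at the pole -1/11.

At the order-2 pole -1/11 set g(ξ) = (ξ - (-1/11))^2*f(ξ) = -27*ξ**2/13 - 17*ξ/22 + 6/7.
Order-2 pole: residue = g'(a); g'(-1/11) = -113/286, so the residue is -113/286.

The residue is -113/286.


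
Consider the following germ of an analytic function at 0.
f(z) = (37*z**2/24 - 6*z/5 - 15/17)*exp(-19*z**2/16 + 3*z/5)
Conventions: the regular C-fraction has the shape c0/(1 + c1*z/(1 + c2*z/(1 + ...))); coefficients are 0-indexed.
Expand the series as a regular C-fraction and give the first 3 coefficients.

Taylor coefficients (expand at 0): a_0 = -15/17, a_1 = -147/85, a_2 = 34897/20400.
c0 = a_0 = -15/17. Peel one level at a time: if S = 1 + c*z/S' with S'(0) = 1, then c is the z-coefficient of S and S' = c*z/(S - 1).
S_1 = c0/f = 1 + (-49/25)*z + (520229/90000)*z^2 + ...; c1 = -49/25.
S_2 = c1*z/(S_1 - 1) = 1 + (520229/176400)*z + ...; c2 = 520229/176400.

The regular C-fraction coefficients are [-15/17, -49/25, 520229/176400].


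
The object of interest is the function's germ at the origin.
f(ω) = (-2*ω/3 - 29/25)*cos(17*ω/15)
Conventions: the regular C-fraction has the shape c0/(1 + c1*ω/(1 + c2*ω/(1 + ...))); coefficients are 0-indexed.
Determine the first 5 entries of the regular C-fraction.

Taylor coefficients (expand at 0): a_0 = -29/25, a_1 = -2/3, a_2 = 8381/11250, a_3 = 289/675, a_4 = -2422109/30375000.
c0 = a_0 = -29/25. Peel one level at a time: if S = 1 + c*ω/S' with S'(0) = 1, then c is the ω-coefficient of S and S' = c*ω/(S - 1).
S_1 = c0/f = 1 + (-50/87)*ω + (122683/126150)*ω^2 + ...; c1 = -50/87.
S_2 = c1*ω/(S_1 - 1) = 1 + (122683/72500)*ω + (35455387/18750000)*ω^2 + ...; c2 = 122683/72500.
S_3 = c2*ω/(S_2 - 1) = 1 + (-8381/7500)*ω + (-70241161/198746460)*ω^2 + ...; c3 = -8381/7500.
S_4 = c3*ω/(S_3 - 1) = 1 + (-1047625/3312441)*ω + ...; c4 = -1047625/3312441.

The regular C-fraction coefficients are [-29/25, -50/87, 122683/72500, -8381/7500, -1047625/3312441].


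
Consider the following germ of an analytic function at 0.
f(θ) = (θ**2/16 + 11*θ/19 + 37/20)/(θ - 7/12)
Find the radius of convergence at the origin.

The radius of convergence is 7/12.

Denominator factor (θ - 7/12): pole of order 1 at 7/12, modulus 7/12.
The radius of convergence is the smallest modulus among the singular points: 7/12.


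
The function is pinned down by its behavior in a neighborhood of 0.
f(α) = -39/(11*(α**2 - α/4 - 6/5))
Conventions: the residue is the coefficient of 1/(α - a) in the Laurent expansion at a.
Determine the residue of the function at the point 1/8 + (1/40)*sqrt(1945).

The factor α**2 - α/4 - 6/5 splits as (α - a)(α - a') with a = 1/8 + (1/40)*sqrt(1945), a' = 1/8 - (1/40)*sqrt(1945). At the order-1 pole a set g(α) = (α - a)*f(α) = [-39/11] / (α - a').
Simple pole: residue = g(a) at a = 1/8 + (1/40)*sqrt(1945), which is -(156/4279)*sqrt(1945).

The residue is -(156/4279)*sqrt(1945).


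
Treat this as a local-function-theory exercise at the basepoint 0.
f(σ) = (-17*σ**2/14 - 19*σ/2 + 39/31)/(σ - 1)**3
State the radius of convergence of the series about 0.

The radius of convergence is 1.

Denominator factor (σ - 1)^3: pole of order 3 at 1, modulus 1.
The radius of convergence is the smallest modulus among the singular points: 1.


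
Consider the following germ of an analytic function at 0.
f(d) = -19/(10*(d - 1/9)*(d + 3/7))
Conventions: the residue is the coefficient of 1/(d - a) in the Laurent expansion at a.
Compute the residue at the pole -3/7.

At the order-1 pole -3/7 set g(d) = (d - (-3/7))*f(d) = -19/(10*(d - 1/9)).
Simple pole: residue = g(a) at a = -3/7, which is 1197/340.

The residue is 1197/340.


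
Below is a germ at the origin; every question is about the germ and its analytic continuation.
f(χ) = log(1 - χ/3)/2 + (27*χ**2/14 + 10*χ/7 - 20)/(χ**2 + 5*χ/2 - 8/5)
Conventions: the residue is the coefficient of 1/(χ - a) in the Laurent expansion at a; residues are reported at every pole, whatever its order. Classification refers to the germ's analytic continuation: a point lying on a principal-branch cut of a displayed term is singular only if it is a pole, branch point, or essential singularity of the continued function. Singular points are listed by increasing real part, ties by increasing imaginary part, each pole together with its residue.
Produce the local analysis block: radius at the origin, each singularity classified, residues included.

Radius of convergence at 0: -5/4 + (1/20)*sqrt(1265).
At -5/4 - (1/20)*sqrt(1265): a pole of order 1; residue -95/56 + (7097/70840)*sqrt(1265).
At -5/4 + (1/20)*sqrt(1265): a pole of order 1; residue -95/56 - (7097/70840)*sqrt(1265).
At 3: a logarithmic branch point.

Denominator factor (χ**2 + 5*χ/2 - 8/5): discriminant 253/20, real irrational roots -5/4 + (1/20)*sqrt(1265) and -5/4 - (1/20)*sqrt(1265); poles of order 1, moduli -5/4 + (1/20)*sqrt(1265) and 5/4 + (1/20)*sqrt(1265).
Branch term (1/2)*log(1 - χ/(3)): its argument vanishes at χ = 3, a logarithmic branch point, modulus 3.
The radius of convergence is the smallest modulus among the singular points: -5/4 + (1/20)*sqrt(1265).
The branch term is analytic at -5/4 - (1/20)*sqrt(1265) and contributes nothing to the residue; only the rational part matters.
The factor χ**2 + 5*χ/2 - 8/5 splits as (χ - a)(χ - a') with a = -5/4 - (1/20)*sqrt(1265), a' = -5/4 + (1/20)*sqrt(1265). At the order-1 pole a set g(χ) = (χ - a)*(rational part) = [27*χ**2/14 + 10*χ/7 - 20] / (χ - a').
Simple pole: residue = g(a) at a = -5/4 - (1/20)*sqrt(1265), which is -95/56 + (7097/70840)*sqrt(1265).
The branch term is analytic at -5/4 + (1/20)*sqrt(1265) and contributes nothing to the residue; only the rational part matters.
The factor χ**2 + 5*χ/2 - 8/5 splits as (χ - a)(χ - a') with a = -5/4 + (1/20)*sqrt(1265), a' = -5/4 - (1/20)*sqrt(1265). At the order-1 pole a set g(χ) = (χ - a)*(rational part) = [27*χ**2/14 + 10*χ/7 - 20] / (χ - a').
Simple pole: residue = g(a) at a = -5/4 + (1/20)*sqrt(1265), which is -95/56 - (7097/70840)*sqrt(1265).
List the singular points by increasing real part (a conjugate pair: the negative imaginary part first).


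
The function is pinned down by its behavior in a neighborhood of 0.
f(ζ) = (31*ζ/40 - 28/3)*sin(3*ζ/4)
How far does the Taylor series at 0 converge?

The factor sin(3*ζ/4) is entire and contributes no finite singular point.
The polynomial part has no poles.
No finite singular points: the Taylor series at 0 converges everywhere.

The radius of convergence is infinite.


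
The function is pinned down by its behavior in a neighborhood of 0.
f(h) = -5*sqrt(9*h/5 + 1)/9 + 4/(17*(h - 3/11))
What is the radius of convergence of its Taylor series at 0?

The radius of convergence is 3/11.

Denominator factor (h - 3/11): pole of order 1 at 3/11, modulus 3/11.
Branch term (-5/9)*sqrt(1 - h/(-5/9)): its argument vanishes at h = -5/9, a square-root branch point, modulus 5/9.
The radius of convergence is the smallest modulus among the singular points: 3/11.


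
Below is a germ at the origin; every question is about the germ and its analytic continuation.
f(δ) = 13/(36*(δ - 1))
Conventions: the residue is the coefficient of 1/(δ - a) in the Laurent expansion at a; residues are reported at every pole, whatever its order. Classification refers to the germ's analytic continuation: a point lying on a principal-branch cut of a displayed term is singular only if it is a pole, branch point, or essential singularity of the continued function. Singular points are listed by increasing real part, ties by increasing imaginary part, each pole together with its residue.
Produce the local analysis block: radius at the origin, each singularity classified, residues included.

Radius of convergence at 0: 1.
At 1: a pole of order 1; residue 13/36.

Denominator factor (δ - 1): pole of order 1 at 1, modulus 1.
The radius of convergence is the smallest modulus among the singular points: 1.
At the order-1 pole 1 set g(δ) = (δ - (1))*f(δ) = 13/36.
Simple pole: residue = g(a) at a = 1, which is 13/36.


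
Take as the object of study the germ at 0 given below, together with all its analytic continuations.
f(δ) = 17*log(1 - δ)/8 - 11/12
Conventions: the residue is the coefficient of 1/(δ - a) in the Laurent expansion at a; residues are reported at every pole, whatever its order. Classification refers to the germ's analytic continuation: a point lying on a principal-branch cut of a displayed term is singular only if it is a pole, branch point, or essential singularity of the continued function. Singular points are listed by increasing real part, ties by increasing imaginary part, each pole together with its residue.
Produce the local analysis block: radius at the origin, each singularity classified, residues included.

Radius of convergence at 0: 1.
At 1: a logarithmic branch point.

Branch term (17/8)*log(1 - δ/(1)): its argument vanishes at δ = 1, a logarithmic branch point, modulus 1.
The radius of convergence is the smallest modulus among the singular points: 1.


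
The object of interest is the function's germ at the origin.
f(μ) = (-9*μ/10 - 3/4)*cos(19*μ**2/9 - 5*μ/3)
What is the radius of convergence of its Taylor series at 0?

The factor cos(19*μ**2/9 - 5*μ/3) is entire and contributes no finite singular point.
The polynomial part has no poles.
No finite singular points: the Taylor series at 0 converges everywhere.

The radius of convergence is infinite.


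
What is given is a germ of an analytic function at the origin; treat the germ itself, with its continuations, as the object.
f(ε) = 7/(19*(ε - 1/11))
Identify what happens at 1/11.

The denominator factor ε - 1/11 vanishes at 1/11 and appears to the power 1; the numerator there equals 7/19, nonzero, and no other factor vanishes.
Hence a pole whose order is the multiplicity, 1.

The point is a pole of order 1.


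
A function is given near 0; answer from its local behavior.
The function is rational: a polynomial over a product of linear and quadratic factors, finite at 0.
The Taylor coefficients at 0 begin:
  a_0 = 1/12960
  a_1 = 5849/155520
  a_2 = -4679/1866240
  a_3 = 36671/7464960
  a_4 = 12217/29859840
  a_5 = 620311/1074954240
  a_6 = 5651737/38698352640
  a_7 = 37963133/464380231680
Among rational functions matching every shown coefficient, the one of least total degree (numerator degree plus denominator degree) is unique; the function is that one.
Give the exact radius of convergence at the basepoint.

No rational of total degree below 6 reproduces all 8 coefficients; solving the [2/4] Pade equations on them gives f(ζ) = (-8*ζ**2/25 - 39*ζ/2 - 1/25)/((ζ - 12/5)*(ζ + 6)**3), whose expansion matches every shown term.
Denominator factor (ζ - 12/5): pole of order 1 at 12/5, modulus 12/5.
Denominator factor (ζ + 6)^3: pole of order 3 at -6, modulus 6.
The radius of convergence is the smallest modulus among the singular points: 12/5.

The radius of convergence is 12/5.


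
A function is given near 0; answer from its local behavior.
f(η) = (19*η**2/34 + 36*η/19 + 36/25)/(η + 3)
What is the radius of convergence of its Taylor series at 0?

The radius of convergence is 3.

Denominator factor (η + 3): pole of order 1 at -3, modulus 3.
The radius of convergence is the smallest modulus among the singular points: 3.


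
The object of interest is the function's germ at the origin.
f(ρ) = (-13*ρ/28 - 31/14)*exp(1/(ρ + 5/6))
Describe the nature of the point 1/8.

The point is a regular point.

There is no denominator, hence no pole anywhere.
The essential point of exp(1/(ρ - (-5/6))) is -5/6, not 1/8.
So the germ continues analytically to 1/8.


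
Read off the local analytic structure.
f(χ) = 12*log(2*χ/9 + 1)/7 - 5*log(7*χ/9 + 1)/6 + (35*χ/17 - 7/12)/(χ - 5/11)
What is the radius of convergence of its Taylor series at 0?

The radius of convergence is 5/11.

Denominator factor (χ - 5/11): pole of order 1 at 5/11, modulus 5/11.
Branch term (-5/6)*log(1 - χ/(-9/7)): its argument vanishes at χ = -9/7, a logarithmic branch point, modulus 9/7.
Branch term (12/7)*log(1 - χ/(-9/2)): its argument vanishes at χ = -9/2, a logarithmic branch point, modulus 9/2.
The radius of convergence is the smallest modulus among the singular points: 5/11.


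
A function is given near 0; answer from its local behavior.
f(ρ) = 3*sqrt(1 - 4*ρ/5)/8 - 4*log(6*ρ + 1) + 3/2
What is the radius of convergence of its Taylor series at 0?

Branch term (-4)*log(1 - ρ/(-1/6)): its argument vanishes at ρ = -1/6, a logarithmic branch point, modulus 1/6.
Branch term (3/8)*sqrt(1 - ρ/(5/4)): its argument vanishes at ρ = 5/4, a square-root branch point, modulus 5/4.
The radius of convergence is the smallest modulus among the singular points: 1/6.

The radius of convergence is 1/6.


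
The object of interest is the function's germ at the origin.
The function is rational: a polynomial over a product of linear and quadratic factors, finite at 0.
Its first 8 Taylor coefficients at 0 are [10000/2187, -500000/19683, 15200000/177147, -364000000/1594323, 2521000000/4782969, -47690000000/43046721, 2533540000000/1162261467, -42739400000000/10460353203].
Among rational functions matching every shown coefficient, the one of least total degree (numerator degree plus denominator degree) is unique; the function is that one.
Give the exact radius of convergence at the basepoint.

The radius of convergence is 1 - (1/10)*sqrt(10).

No rational of total degree below 5 reproduces all 8 coefficients; solving the [0/5] Pade equations on them gives f(n) = 10/(3*(n + 9/10)*(n**2 + 2*n + 9/10)**2), whose expansion matches every shown term.
Denominator factor (n + 9/10): pole of order 1 at -9/10, modulus 9/10.
Denominator factor (n**2 + 2*n + 9/10)^2: discriminant 2/5, real irrational roots -1 + (1/10)*sqrt(10) and -1 - (1/10)*sqrt(10); poles of order 2, moduli 1 - (1/10)*sqrt(10) and 1 + (1/10)*sqrt(10).
The radius of convergence is the smallest modulus among the singular points: 1 - (1/10)*sqrt(10).


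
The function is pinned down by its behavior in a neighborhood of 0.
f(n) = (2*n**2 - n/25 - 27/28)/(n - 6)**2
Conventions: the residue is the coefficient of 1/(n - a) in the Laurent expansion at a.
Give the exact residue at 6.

At the order-2 pole 6 set g(n) = (n - (6))^2*f(n) = 2*n**2 - n/25 - 27/28.
Order-2 pole: residue = g'(a); g'(6) = 599/25, so the residue is 599/25.

The residue is 599/25.


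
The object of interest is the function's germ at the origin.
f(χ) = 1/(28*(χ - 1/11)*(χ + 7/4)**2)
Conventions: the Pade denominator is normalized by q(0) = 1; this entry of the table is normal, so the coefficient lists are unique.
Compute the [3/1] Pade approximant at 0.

Taylor coefficients needed (expand at 0): a_0 = -44/343, a_1 = -3036/2401, a_2 = -235884/16807, a_3 = -18151804/117649, a_4 = -1397745228/823543.
Write the denominator as Q(χ) = 1 + q1*χ. Requiring Q*f - P = O(χ^5) with deg P <= 3 kills the coefficients of χ^4..χ^4 in Q*f:
  χ^4: a_4 + q1*a_3 = 0, i.e. -1397745228/823543 + (-18151804/117649)*q1 = 0.
Solving this linear system: q1 = -31766937/2887787.
The numerator is Q*f truncated at degree 3: P0 = a_0 = -44/343; P1 = a_1 + q1*a_0 = 145270752/990510941; P2 = a_2 + q1*a_1 = -867400512/6933576587; P3 = a_3 + q1*a_2 = 4948793344/48535036109.

The Pade approximant has numerator coefficients [-44/343, 145270752/990510941, -867400512/6933576587, 4948793344/48535036109]; denominator coefficients [1, -31766937/2887787].


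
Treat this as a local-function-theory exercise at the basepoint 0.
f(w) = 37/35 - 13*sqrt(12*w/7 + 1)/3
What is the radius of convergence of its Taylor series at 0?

Branch term (-13/3)*sqrt(1 - w/(-7/12)): its argument vanishes at w = -7/12, a square-root branch point, modulus 7/12.
The radius of convergence is the smallest modulus among the singular points: 7/12.

The radius of convergence is 7/12.


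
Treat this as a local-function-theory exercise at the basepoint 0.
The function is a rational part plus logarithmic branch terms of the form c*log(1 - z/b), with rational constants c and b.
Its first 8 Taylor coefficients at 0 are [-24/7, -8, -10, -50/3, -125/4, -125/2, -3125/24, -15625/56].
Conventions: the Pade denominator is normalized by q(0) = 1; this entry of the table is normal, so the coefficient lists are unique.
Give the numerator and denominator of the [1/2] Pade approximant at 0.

The Pade approximant has numerator coefficients [-24/7, -488/91]; denominator coefficients [1, -10/13, -175/156].

Taylor coefficients needed (read off): a_0 = -24/7, a_1 = -8, a_2 = -10, a_3 = -50/3.
Write the denominator as Q(z) = 1 + q1*z + q2*z^2. Requiring Q*f - P = O(z^4) with deg P <= 1 kills the coefficients of z^2..z^3 in Q*f:
  z^2: a_2 + q1*a_1 + q2*a_0 = 0, i.e. -10 + (-8)*q1 + (-24/7)*q2 = 0.
  z^3: a_3 + q1*a_2 + q2*a_1 = 0, i.e. -50/3 + (-10)*q1 + (-8)*q2 = 0.
Solving this linear system: q1 = -10/13, q2 = -175/156.
The numerator is Q*f truncated at degree 1: P0 = a_0 = -24/7; P1 = a_1 + q1*a_0 = -488/91.


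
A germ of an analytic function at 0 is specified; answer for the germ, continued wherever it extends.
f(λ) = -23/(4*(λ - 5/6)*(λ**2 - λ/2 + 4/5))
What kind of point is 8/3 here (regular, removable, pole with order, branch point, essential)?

The point is a regular point.

Denominator factors: λ - 5/6 = 11/6 at λ = 8/3; λ**2 - λ/2 + 4/5 = 296/45 at λ = 8/3 — none vanishes.
So the germ continues analytically to 8/3.


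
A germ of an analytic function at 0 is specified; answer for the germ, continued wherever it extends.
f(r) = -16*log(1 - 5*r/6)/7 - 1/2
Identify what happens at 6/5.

The point is a logarithmic branch point.

The term (-16/7)*log(1 - r/(6/5)) has argument 1 - 6/5/(6/5) = 0 at 6/5: a logarithmic (infinitely-sheeted) branch point; the remaining terms are analytic or single-valued there.


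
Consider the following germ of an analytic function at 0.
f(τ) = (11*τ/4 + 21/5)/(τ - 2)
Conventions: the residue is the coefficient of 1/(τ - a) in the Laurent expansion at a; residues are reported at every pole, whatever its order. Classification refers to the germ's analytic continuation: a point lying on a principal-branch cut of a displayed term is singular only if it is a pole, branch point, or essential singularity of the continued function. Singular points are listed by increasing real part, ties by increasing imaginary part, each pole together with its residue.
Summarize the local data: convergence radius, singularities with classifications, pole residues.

Radius of convergence at 0: 2.
At 2: a pole of order 1; residue 97/10.

Denominator factor (τ - 2): pole of order 1 at 2, modulus 2.
The radius of convergence is the smallest modulus among the singular points: 2.
At the order-1 pole 2 set g(τ) = (τ - (2))*f(τ) = 11*τ/4 + 21/5.
Simple pole: residue = g(a) at a = 2, which is 97/10.


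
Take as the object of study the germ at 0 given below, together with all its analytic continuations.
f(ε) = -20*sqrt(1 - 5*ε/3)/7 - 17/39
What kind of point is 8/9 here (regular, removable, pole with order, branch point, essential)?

The point is a regular point.

There is no denominator, hence no pole anywhere.
Branch term sqrt(1 - ε/(3/5)): argument at 8/9 is -13/27, nonzero, so 8/9 is not its branch point (a point on a principal cut is still regular for the continued germ).
So the germ continues analytically to 8/9.


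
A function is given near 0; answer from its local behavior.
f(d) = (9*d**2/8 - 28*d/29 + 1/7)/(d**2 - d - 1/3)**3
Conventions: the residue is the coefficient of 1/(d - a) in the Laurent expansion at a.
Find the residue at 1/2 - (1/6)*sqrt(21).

The factor d**2 - d - 1/3 splits as (d - a)(d - a') with a = 1/2 - (1/6)*sqrt(21), a' = 1/2 + (1/6)*sqrt(21). At the order-3 pole a set g(d) = (d - a)^3*f(d) = [9*d**2/8 - 28*d/29 + 1/7] / (d - a')^3.
Order-3 pole: residue = g''(a)/2; g''(1/2 - (1/6)*sqrt(21)) = (24327/278516)*sqrt(21), so the residue is (24327/557032)*sqrt(21).

The residue is (24327/557032)*sqrt(21).


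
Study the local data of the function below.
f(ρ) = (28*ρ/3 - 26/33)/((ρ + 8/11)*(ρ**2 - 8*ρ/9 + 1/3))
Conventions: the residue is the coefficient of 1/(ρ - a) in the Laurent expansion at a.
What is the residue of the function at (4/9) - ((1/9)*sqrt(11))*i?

The residue is (4125/1643) + ((25506/18073)*sqrt(11))*i.

The factor ρ**2 - 8*ρ/9 + 1/3 splits as (ρ - a)(ρ - a') with a = (4/9) - ((1/9)*sqrt(11))*i, a' = (4/9) + ((1/9)*sqrt(11))*i. At the order-1 pole a set g(ρ) = (ρ - a)*f(ρ) = [(28*ρ/3 - 26/33)/(ρ + 8/11)] / (ρ - a').
Simple pole: residue = g(a) at a = (4/9) - ((1/9)*sqrt(11))*i, which is (4125/1643) + ((25506/18073)*sqrt(11))*i.


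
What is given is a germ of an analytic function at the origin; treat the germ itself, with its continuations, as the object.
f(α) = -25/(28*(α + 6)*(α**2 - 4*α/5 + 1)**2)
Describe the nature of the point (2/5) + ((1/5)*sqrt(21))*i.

The denominator factor α**2 - 4*α/5 + 1 vanishes at (2/5) + ((1/5)*sqrt(21))*i and appears to the power 2; the numerator there equals -25/28, nonzero, and no other factor vanishes.
Hence a pole whose order is the multiplicity, 2.

The point is a pole of order 2.


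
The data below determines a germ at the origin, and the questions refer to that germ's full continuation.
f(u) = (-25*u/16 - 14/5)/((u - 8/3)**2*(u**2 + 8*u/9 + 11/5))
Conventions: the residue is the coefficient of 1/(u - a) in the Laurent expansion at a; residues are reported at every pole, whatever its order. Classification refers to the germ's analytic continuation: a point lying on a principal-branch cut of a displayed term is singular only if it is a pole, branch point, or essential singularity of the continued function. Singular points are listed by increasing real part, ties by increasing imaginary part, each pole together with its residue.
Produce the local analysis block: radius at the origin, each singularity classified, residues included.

Radius of convergence at 0: (1/5)*sqrt(55).
At (-4/9) - ((1/45)*sqrt(4055))*i: a pole of order 1; residue (-385155/4188512) + ((114129/849220808)*sqrt(4055))*i.
At (-4/9) + ((1/45)*sqrt(4055))*i: a pole of order 1; residue (-385155/4188512) - ((114129/849220808)*sqrt(4055))*i.
At 8/3: a pole of order 2; residue 385155/2094256.


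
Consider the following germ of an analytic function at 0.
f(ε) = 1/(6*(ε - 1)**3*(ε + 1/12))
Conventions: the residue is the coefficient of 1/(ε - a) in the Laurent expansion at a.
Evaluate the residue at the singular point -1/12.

At the order-1 pole -1/12 set g(ε) = (ε - (-1/12))*f(ε) = 1/(6*(ε - 1)**3).
Simple pole: residue = g(a) at a = -1/12, which is -288/2197.

The residue is -288/2197.


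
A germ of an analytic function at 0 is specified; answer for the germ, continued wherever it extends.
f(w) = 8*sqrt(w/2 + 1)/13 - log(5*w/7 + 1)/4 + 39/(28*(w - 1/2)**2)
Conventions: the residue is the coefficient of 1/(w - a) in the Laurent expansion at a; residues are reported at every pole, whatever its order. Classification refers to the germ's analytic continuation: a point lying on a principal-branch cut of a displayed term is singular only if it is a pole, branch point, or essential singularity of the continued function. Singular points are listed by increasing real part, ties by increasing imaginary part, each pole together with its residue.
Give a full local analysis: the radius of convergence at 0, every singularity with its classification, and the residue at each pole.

Radius of convergence at 0: 1/2.
At -2: an algebraic (square-root) branch point.
At -7/5: a logarithmic branch point.
At 1/2: a pole of order 2; residue 0.

Denominator factor (w - 1/2)^2: pole of order 2 at 1/2, modulus 1/2.
Branch term (-1/4)*log(1 - w/(-7/5)): its argument vanishes at w = -7/5, a logarithmic branch point, modulus 7/5.
Branch term (8/13)*sqrt(1 - w/(-2)): its argument vanishes at w = -2, a square-root branch point, modulus 2.
The radius of convergence is the smallest modulus among the singular points: 1/2.
The branch terms are analytic at 1/2 and contribute nothing to the residue; only the rational part matters.
At the order-2 pole 1/2 set g(w) = (w - (1/2))^2*(rational part) = 39/28.
Order-2 pole: residue = g'(a); g'(1/2) = 0, so the residue is 0.
List the singular points by increasing real part (a conjugate pair: the negative imaginary part first).


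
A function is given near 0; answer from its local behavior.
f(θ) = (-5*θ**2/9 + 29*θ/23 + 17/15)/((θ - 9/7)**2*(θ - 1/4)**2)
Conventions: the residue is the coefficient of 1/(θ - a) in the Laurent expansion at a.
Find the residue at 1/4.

At the order-2 pole 1/4 set g(θ) = (θ - (1/4))^2*f(θ) = (-5*θ**2/9 + 29*θ/23 + 17/15)/(θ - 9/7)**2.
Order-2 pole: residue = g'(a); g'(1/4) = 29126384/8414205, so the residue is 29126384/8414205.

The residue is 29126384/8414205.


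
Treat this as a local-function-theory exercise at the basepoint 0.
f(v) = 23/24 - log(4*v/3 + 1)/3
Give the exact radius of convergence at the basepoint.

Branch term (-1/3)*log(1 - v/(-3/4)): its argument vanishes at v = -3/4, a logarithmic branch point, modulus 3/4.
The radius of convergence is the smallest modulus among the singular points: 3/4.

The radius of convergence is 3/4.


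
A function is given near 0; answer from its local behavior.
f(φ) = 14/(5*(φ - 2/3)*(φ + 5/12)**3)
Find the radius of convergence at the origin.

Denominator factor (φ - 2/3): pole of order 1 at 2/3, modulus 2/3.
Denominator factor (φ + 5/12)^3: pole of order 3 at -5/12, modulus 5/12.
The radius of convergence is the smallest modulus among the singular points: 5/12.

The radius of convergence is 5/12.


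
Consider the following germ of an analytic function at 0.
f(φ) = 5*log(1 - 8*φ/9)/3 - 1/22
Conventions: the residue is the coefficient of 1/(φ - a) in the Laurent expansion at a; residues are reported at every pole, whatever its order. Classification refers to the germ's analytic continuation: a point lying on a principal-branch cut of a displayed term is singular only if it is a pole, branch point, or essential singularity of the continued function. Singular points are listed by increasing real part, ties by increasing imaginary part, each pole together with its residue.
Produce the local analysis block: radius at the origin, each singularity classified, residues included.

Radius of convergence at 0: 9/8.
At 9/8: a logarithmic branch point.

Branch term (5/3)*log(1 - φ/(9/8)): its argument vanishes at φ = 9/8, a logarithmic branch point, modulus 9/8.
The radius of convergence is the smallest modulus among the singular points: 9/8.


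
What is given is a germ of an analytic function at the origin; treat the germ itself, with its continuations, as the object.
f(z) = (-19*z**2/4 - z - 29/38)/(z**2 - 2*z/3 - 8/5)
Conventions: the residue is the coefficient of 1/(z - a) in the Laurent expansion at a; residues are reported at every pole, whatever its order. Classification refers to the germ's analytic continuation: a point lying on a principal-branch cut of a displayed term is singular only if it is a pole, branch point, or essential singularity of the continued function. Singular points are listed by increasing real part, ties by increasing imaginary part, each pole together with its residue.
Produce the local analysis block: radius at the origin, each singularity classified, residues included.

Denominator factor (z**2 - 2*z/3 - 8/5): discriminant 308/45, real irrational roots 1/3 + (1/15)*sqrt(385) and 1/3 - (1/15)*sqrt(385); poles of order 1, moduli 1/3 + (1/15)*sqrt(385) and -1/3 + (1/15)*sqrt(385).
The radius of convergence is the smallest modulus among the singular points: -1/3 + (1/15)*sqrt(385).
The factor z**2 - 2*z/3 - 8/5 splits as (z - a)(z - a') with a = 1/3 - (1/15)*sqrt(385), a' = 1/3 + (1/15)*sqrt(385). At the order-1 pole a set g(z) = (z - a)*f(z) = [-19*z**2/4 - z - 29/38] / (z - a').
Simple pole: residue = g(a) at a = 1/3 - (1/15)*sqrt(385), which is -25/12 + (379/1995)*sqrt(385).
The factor z**2 - 2*z/3 - 8/5 splits as (z - a)(z - a') with a = 1/3 + (1/15)*sqrt(385), a' = 1/3 - (1/15)*sqrt(385). At the order-1 pole a set g(z) = (z - a)*f(z) = [-19*z**2/4 - z - 29/38] / (z - a').
Simple pole: residue = g(a) at a = 1/3 + (1/15)*sqrt(385), which is -25/12 - (379/1995)*sqrt(385).
List the singular points by increasing real part (a conjugate pair: the negative imaginary part first).

Radius of convergence at 0: -1/3 + (1/15)*sqrt(385).
At 1/3 - (1/15)*sqrt(385): a pole of order 1; residue -25/12 + (379/1995)*sqrt(385).
At 1/3 + (1/15)*sqrt(385): a pole of order 1; residue -25/12 - (379/1995)*sqrt(385).


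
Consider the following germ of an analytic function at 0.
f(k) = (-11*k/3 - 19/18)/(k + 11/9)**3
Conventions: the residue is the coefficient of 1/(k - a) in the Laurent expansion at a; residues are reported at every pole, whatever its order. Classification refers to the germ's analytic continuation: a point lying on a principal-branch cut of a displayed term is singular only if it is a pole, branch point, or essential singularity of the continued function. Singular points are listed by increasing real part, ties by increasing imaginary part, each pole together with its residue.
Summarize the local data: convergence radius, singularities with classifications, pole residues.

Denominator factor (k + 11/9)^3: pole of order 3 at -11/9, modulus 11/9.
The radius of convergence is the smallest modulus among the singular points: 11/9.
At the order-3 pole -11/9 set g(k) = (k - (-11/9))^3*f(k) = -11*k/3 - 19/18.
Order-3 pole: residue = g''(a)/2; g''(-11/9) = 0, so the residue is 0.

Radius of convergence at 0: 11/9.
At -11/9: a pole of order 3; residue 0.


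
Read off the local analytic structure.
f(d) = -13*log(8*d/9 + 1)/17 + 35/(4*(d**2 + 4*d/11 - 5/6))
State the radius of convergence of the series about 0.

The radius of convergence is -2/11 + (1/66)*sqrt(3774).

Denominator factor (d**2 + 4*d/11 - 5/6): discriminant 1258/363, real irrational roots -2/11 + (1/66)*sqrt(3774) and -2/11 - (1/66)*sqrt(3774); poles of order 1, moduli -2/11 + (1/66)*sqrt(3774) and 2/11 + (1/66)*sqrt(3774).
Branch term (-13/17)*log(1 - d/(-9/8)): its argument vanishes at d = -9/8, a logarithmic branch point, modulus 9/8.
The radius of convergence is the smallest modulus among the singular points: -2/11 + (1/66)*sqrt(3774).


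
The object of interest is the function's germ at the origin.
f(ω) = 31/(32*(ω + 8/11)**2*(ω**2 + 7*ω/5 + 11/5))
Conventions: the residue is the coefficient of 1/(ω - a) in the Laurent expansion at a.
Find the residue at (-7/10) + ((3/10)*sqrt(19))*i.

The residue is (-41261/4570560) + ((1436633/28946880)*sqrt(19))*i.

The factor ω**2 + 7*ω/5 + 11/5 splits as (ω - a)(ω - a') with a = (-7/10) + ((3/10)*sqrt(19))*i, a' = (-7/10) - ((3/10)*sqrt(19))*i. At the order-1 pole a set g(ω) = (ω - a)*f(ω) = [31/(32*(ω + 8/11)**2)] / (ω - a').
Simple pole: residue = g(a) at a = (-7/10) + ((3/10)*sqrt(19))*i, which is (-41261/4570560) + ((1436633/28946880)*sqrt(19))*i.


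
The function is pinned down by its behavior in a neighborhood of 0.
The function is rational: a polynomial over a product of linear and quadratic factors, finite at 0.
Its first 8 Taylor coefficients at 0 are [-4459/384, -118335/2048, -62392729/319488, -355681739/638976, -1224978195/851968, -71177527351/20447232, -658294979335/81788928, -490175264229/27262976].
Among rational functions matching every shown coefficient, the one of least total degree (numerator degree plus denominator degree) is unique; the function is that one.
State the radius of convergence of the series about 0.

The radius of convergence is 4/7.

No rational of total degree below 5 reproduces all 8 coefficients; solving the [2/3] Pade equations on them gives f(γ) = (-10*γ**2/39 - 19*γ/32 + 13/6)/(γ - 4/7)**3, whose expansion matches every shown term.
Denominator factor (γ - 4/7)^3: pole of order 3 at 4/7, modulus 4/7.
The radius of convergence is the smallest modulus among the singular points: 4/7.


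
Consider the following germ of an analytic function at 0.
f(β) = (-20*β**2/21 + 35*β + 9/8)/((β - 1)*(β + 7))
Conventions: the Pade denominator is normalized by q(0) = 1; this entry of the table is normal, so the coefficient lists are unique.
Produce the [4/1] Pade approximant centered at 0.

The Pade approximant has numerator coefficients [-9/56, -6500405/1306102, 93249929/109712568, -2168603/18285428, 2168603/109712568]; denominator coefficients [1, -653418/653051].

Taylor coefficients needed (expand at 0): a_0 = -9/56, a_1 = -1007/196, a_2 = -35321/8232, a_3 = -21185/4802, a_4 = -1772567/403368, a_5 = -2069157/470596.
Write the denominator as Q(β) = 1 + q1*β. Requiring Q*f - P = O(β^6) with deg P <= 4 kills the coefficients of β^5..β^5 in Q*f:
  β^5: a_5 + q1*a_4 = 0, i.e. -2069157/470596 + (-1772567/403368)*q1 = 0.
Solving this linear system: q1 = -653418/653051.
The numerator is Q*f truncated at degree 4: P0 = a_0 = -9/56; P1 = a_1 + q1*a_0 = -6500405/1306102; P2 = a_2 + q1*a_1 = 93249929/109712568; P3 = a_3 + q1*a_2 = -2168603/18285428; P4 = a_4 + q1*a_3 = 2168603/109712568.


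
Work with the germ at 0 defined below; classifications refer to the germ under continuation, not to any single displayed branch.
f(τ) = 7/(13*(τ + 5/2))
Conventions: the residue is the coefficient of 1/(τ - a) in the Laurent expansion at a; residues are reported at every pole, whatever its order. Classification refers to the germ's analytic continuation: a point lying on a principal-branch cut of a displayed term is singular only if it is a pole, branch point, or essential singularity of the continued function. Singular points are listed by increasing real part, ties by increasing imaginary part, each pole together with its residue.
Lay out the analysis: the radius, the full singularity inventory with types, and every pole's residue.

Denominator factor (τ + 5/2): pole of order 1 at -5/2, modulus 5/2.
The radius of convergence is the smallest modulus among the singular points: 5/2.
At the order-1 pole -5/2 set g(τ) = (τ - (-5/2))*f(τ) = 7/13.
Simple pole: residue = g(a) at a = -5/2, which is 7/13.

Radius of convergence at 0: 5/2.
At -5/2: a pole of order 1; residue 7/13.


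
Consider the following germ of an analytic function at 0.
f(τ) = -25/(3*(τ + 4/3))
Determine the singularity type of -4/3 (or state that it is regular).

The denominator factor τ + 4/3 vanishes at -4/3 and appears to the power 1; the numerator there equals -25/3, nonzero, and no other factor vanishes.
Hence a pole whose order is the multiplicity, 1.

The point is a pole of order 1.


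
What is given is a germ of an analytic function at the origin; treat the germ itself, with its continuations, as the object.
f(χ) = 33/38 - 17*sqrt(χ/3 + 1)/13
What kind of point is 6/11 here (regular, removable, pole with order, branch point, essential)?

The point is a regular point.

There is no denominator, hence no pole anywhere.
Branch term sqrt(1 - χ/(-3)): argument at 6/11 is 13/11, nonzero, so 6/11 is not its branch point (a point on a principal cut is still regular for the continued germ).
So the germ continues analytically to 6/11.


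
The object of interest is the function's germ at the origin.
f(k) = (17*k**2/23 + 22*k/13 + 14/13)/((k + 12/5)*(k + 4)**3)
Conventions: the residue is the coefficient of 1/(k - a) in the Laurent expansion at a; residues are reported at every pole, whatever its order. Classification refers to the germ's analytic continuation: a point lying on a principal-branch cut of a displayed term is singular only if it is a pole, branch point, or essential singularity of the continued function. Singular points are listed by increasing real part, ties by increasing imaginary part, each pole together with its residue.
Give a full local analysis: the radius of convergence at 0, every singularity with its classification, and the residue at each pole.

Radius of convergence at 0: 12/5.
At -4: a pole of order 3; residue -23785/76544.
At -12/5: a pole of order 1; residue 23785/76544.

Denominator factor (k + 12/5): pole of order 1 at -12/5, modulus 12/5.
Denominator factor (k + 4)^3: pole of order 3 at -4, modulus 4.
The radius of convergence is the smallest modulus among the singular points: 12/5.
At the order-3 pole -4 set g(k) = (k - (-4))^3*f(k) = (17*k**2/23 + 22*k/13 + 14/13)/(k + 12/5).
Order-3 pole: residue = g''(a)/2; g''(-4) = -23785/38272, so the residue is -23785/76544.
At the order-1 pole -12/5 set g(k) = (k - (-12/5))*f(k) = (17*k**2/23 + 22*k/13 + 14/13)/(k + 4)**3.
Simple pole: residue = g(a) at a = -12/5, which is 23785/76544.
List the singular points by increasing real part (a conjugate pair: the negative imaginary part first).


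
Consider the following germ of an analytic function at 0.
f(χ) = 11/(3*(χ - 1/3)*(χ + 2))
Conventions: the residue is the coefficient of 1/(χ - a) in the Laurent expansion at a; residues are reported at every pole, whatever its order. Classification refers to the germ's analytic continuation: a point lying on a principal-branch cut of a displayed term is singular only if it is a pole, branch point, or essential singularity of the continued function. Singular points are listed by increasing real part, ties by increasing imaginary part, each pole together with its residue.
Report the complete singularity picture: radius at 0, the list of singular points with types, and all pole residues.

Denominator factor (χ - 1/3): pole of order 1 at 1/3, modulus 1/3.
Denominator factor (χ + 2): pole of order 1 at -2, modulus 2.
The radius of convergence is the smallest modulus among the singular points: 1/3.
At the order-1 pole -2 set g(χ) = (χ - (-2))*f(χ) = 11/(3*(χ - 1/3)).
Simple pole: residue = g(a) at a = -2, which is -11/7.
At the order-1 pole 1/3 set g(χ) = (χ - (1/3))*f(χ) = 11/(3*(χ + 2)).
Simple pole: residue = g(a) at a = 1/3, which is 11/7.
List the singular points by increasing real part (a conjugate pair: the negative imaginary part first).

Radius of convergence at 0: 1/3.
At -2: a pole of order 1; residue -11/7.
At 1/3: a pole of order 1; residue 11/7.


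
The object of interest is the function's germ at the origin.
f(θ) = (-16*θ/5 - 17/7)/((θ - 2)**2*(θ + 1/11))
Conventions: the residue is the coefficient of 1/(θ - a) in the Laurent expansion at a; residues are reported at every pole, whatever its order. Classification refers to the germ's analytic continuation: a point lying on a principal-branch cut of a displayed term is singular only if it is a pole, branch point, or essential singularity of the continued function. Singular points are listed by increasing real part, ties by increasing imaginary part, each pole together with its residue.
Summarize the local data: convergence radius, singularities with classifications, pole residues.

Radius of convergence at 0: 1/11.
At -1/11: a pole of order 1; residue -9053/18515.
At 2: a pole of order 2; residue 9053/18515.

Denominator factor (θ + 1/11): pole of order 1 at -1/11, modulus 1/11.
Denominator factor (θ - 2)^2: pole of order 2 at 2, modulus 2.
The radius of convergence is the smallest modulus among the singular points: 1/11.
At the order-1 pole -1/11 set g(θ) = (θ - (-1/11))*f(θ) = (-16*θ/5 - 17/7)/(θ - 2)**2.
Simple pole: residue = g(a) at a = -1/11, which is -9053/18515.
At the order-2 pole 2 set g(θ) = (θ - (2))^2*f(θ) = (-16*θ/5 - 17/7)/(θ + 1/11).
Order-2 pole: residue = g'(a); g'(2) = 9053/18515, so the residue is 9053/18515.
List the singular points by increasing real part (a conjugate pair: the negative imaginary part first).


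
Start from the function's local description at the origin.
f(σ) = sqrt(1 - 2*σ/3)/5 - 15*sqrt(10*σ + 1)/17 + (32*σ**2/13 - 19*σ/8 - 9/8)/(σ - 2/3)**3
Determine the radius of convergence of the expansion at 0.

Denominator factor (σ - 2/3)^3: pole of order 3 at 2/3, modulus 2/3.
Branch term (1/5)*sqrt(1 - σ/(3/2)): its argument vanishes at σ = 3/2, a square-root branch point, modulus 3/2.
Branch term (-15/17)*sqrt(1 - σ/(-1/10)): its argument vanishes at σ = -1/10, a square-root branch point, modulus 1/10.
The radius of convergence is the smallest modulus among the singular points: 1/10.

The radius of convergence is 1/10.
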